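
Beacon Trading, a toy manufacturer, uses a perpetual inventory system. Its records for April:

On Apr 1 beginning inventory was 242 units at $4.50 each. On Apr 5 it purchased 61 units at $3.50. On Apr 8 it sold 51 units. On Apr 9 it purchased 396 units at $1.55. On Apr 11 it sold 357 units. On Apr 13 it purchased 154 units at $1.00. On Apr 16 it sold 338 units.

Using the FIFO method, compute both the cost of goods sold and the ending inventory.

COGS = $1,963.30; ending inventory = $107.00

Apr 8, 51 sold [FIFO — oldest first]: 51 @ $4.50 = $229.50
Apr 11, 357 sold [FIFO — oldest first]: 191 @ $4.50 + 61 @ $3.50 + 105 @ $1.55 = $1,235.75
Apr 16, 338 sold [FIFO — oldest first]: 291 @ $1.55 + 47 @ $1.00 = $498.05
Total COGS = $229.50 + $1,235.75 + $498.05 = $1,963.30
Ending inventory: 107 @ $1.00 = $107.00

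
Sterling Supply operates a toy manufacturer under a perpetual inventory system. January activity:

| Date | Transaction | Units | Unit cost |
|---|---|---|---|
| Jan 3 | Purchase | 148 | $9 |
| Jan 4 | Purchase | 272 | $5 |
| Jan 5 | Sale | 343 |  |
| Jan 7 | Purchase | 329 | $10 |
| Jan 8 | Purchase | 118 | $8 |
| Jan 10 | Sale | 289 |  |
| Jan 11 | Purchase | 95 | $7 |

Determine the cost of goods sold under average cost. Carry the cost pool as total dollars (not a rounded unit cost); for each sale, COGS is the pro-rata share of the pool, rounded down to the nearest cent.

After Jan 3: 148 on hand, pool $1,332.00 (≈ $9.0000 each)
After Jan 4: 420 on hand, pool $2,692.00 (≈ $6.4095 each)
Jan 5, sell 343: 343/420 × $2,692.00 → $2,198.46
After Jan 7: 406 on hand, pool $3,783.54 (≈ $9.3191 each)
After Jan 8: 524 on hand, pool $4,727.54 (≈ $9.0220 each)
Jan 10, sell 289: 289/524 × $4,727.54 → $2,607.36
After Jan 11: 330 on hand, pool $2,785.18 (≈ $8.4399 each)
Total COGS = $2,198.46 + $2,607.36 = $4,805.82
Ending inventory (cost pool remaining) = $2,785.18

COGS = $4,805.82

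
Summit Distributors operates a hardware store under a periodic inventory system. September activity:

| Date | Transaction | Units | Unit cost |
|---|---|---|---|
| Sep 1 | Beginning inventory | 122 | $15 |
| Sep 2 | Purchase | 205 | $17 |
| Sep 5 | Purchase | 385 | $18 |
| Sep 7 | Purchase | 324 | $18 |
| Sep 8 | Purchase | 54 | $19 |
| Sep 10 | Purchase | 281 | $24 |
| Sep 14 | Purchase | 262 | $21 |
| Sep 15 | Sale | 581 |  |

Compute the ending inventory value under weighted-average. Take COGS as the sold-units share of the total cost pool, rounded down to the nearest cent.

Sep 15, sell 581: 581/1633 × $31,349.00 → $11,153.56
Ending inventory (cost pool remaining) = $20,195.44

Ending inventory = $20,195.44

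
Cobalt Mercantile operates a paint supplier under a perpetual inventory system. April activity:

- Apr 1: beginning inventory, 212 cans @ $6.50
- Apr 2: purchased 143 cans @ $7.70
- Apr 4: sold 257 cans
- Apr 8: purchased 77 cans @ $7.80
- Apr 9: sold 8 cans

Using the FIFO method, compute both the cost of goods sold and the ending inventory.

Apr 4, 257 sold [FIFO — oldest first]: 212 @ $6.50 + 45 @ $7.70 = $1,724.50
Apr 9, 8 sold [FIFO — oldest first]: 8 @ $7.70 = $61.60
Total COGS = $1,724.50 + $61.60 = $1,786.10
Ending inventory: 90 @ $7.70 + 77 @ $7.80 = $1,293.60
Check: goods available $3,079.70 = COGS $1,786.10 + ending $1,293.60

COGS = $1,786.10; ending inventory = $1,293.60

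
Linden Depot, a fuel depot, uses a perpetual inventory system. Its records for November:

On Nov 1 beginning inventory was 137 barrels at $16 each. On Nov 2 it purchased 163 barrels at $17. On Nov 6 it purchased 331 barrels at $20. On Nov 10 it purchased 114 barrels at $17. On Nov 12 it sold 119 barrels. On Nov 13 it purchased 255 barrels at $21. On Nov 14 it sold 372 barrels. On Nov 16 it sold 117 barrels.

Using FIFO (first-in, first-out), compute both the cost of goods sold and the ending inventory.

COGS = $11,123; ending inventory = $7,753

Nov 12, 119 sold [FIFO — oldest first]: 119 @ $16 = $1,904
Nov 14, 372 sold [FIFO — oldest first]: 18 @ $16 + 163 @ $17 + 191 @ $20 = $6,879
Nov 16, 117 sold [FIFO — oldest first]: 117 @ $20 = $2,340
Total COGS = $1,904 + $6,879 + $2,340 = $11,123
Ending inventory: 23 @ $20 + 114 @ $17 + 255 @ $21 = $7,753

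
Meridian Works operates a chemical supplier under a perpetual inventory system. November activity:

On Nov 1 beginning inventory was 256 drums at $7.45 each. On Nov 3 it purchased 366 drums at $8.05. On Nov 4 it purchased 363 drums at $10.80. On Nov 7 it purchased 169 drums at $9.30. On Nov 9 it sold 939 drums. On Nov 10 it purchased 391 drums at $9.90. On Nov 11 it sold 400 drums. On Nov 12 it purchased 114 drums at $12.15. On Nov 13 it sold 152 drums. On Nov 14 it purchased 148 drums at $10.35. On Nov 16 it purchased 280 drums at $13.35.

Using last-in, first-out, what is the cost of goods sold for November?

COGS = $14,350.00

Nov 9, 939 sold [LIFO — newest first]: 169 @ $9.30 + 363 @ $10.80 + 366 @ $8.05 + 41 @ $7.45 = $8,743.85
Nov 11, 400 sold [LIFO — newest first]: 391 @ $9.90 + 9 @ $7.45 = $3,937.95
Nov 13, 152 sold [LIFO — newest first]: 114 @ $12.15 + 38 @ $7.45 = $1,668.20
Total COGS = $8,743.85 + $3,937.95 + $1,668.20 = $14,350.00
Ending inventory: 168 @ $7.45 + 148 @ $10.35 + 280 @ $13.35 = $6,521.40
Check: goods available $20,871.40 = COGS $14,350.00 + ending $6,521.40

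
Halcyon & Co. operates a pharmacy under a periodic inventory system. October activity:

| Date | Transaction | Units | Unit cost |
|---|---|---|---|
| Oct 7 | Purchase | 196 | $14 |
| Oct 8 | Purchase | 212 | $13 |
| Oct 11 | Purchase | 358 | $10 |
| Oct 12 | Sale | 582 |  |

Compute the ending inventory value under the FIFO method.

Ending inventory = $1,840

Oct 12, 582 sold [FIFO — oldest first]: 196 @ $14 + 212 @ $13 + 174 @ $10 = $7,240
Ending inventory: 184 @ $10 = $1,840
Check: goods available $9,080 = COGS $7,240 + ending $1,840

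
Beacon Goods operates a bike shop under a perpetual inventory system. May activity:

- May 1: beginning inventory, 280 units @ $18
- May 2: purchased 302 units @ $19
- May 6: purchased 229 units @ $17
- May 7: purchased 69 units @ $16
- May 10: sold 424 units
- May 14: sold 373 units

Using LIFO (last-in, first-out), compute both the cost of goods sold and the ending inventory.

May 10, 424 sold [LIFO — newest first]: 69 @ $16 + 229 @ $17 + 126 @ $19 = $7,391
May 14, 373 sold [LIFO — newest first]: 176 @ $19 + 197 @ $18 = $6,890
Total COGS = $7,391 + $6,890 = $14,281
Ending inventory: 83 @ $18 = $1,494
Check: goods available $15,775 = COGS $14,281 + ending $1,494

COGS = $14,281; ending inventory = $1,494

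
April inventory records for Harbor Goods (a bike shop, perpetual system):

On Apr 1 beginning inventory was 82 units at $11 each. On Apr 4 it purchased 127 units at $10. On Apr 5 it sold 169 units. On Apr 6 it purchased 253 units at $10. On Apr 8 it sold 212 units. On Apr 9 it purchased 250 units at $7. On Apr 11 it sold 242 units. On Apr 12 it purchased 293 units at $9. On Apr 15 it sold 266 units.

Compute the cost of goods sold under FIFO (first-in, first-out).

COGS = $8,045

Apr 5, 169 sold [FIFO — oldest first]: 82 @ $11 + 87 @ $10 = $1,772
Apr 8, 212 sold [FIFO — oldest first]: 40 @ $10 + 172 @ $10 = $2,120
Apr 11, 242 sold [FIFO — oldest first]: 81 @ $10 + 161 @ $7 = $1,937
Apr 15, 266 sold [FIFO — oldest first]: 89 @ $7 + 177 @ $9 = $2,216
Total COGS = $1,772 + $2,120 + $1,937 + $2,216 = $8,045
Ending inventory: 116 @ $9 = $1,044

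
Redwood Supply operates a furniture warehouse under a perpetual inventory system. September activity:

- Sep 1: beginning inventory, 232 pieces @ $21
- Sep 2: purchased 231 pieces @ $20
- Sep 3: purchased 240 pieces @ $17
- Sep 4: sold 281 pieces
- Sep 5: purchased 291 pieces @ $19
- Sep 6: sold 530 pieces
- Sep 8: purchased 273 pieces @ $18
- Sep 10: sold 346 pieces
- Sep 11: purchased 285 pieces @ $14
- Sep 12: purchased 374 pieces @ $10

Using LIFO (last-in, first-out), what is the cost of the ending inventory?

Sep 4, 281 sold [LIFO — newest first]: 240 @ $17 + 41 @ $20 = $4,900
Sep 6, 530 sold [LIFO — newest first]: 291 @ $19 + 190 @ $20 + 49 @ $21 = $10,358
Sep 10, 346 sold [LIFO — newest first]: 273 @ $18 + 73 @ $21 = $6,447
Total COGS = $4,900 + $10,358 + $6,447 = $21,705
Ending inventory: 110 @ $21 + 285 @ $14 + 374 @ $10 = $10,040

Ending inventory = $10,040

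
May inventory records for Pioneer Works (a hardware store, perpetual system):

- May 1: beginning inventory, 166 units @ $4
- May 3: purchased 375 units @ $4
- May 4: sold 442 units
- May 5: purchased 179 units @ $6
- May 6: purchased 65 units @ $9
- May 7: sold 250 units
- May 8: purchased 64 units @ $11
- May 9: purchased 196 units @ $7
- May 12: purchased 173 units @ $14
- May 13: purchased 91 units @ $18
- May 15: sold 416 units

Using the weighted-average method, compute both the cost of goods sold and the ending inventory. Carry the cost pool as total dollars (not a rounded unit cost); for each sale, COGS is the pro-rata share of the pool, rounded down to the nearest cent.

After May 1: 166 on hand, pool $664.00 (≈ $4.0000 each)
After May 3: 541 on hand, pool $2,164.00 (≈ $4.0000 each)
May 4, sell 442: 442/541 × $2,164.00 → $1,768.00
After May 5: 278 on hand, pool $1,470.00 (≈ $5.2878 each)
After May 6: 343 on hand, pool $2,055.00 (≈ $5.9913 each)
May 7, sell 250: 250/343 × $2,055.00 → $1,497.81
After May 8: 157 on hand, pool $1,261.19 (≈ $8.0331 each)
After May 9: 353 on hand, pool $2,633.19 (≈ $7.4595 each)
After May 12: 526 on hand, pool $5,055.19 (≈ $9.6106 each)
After May 13: 617 on hand, pool $6,693.19 (≈ $10.8480 each)
May 15, sell 416: 416/617 × $6,693.19 → $4,512.75
Total COGS = $1,768.00 + $1,497.81 + $4,512.75 = $7,778.56
Ending inventory (cost pool remaining) = $2,180.44

COGS = $7,778.56; ending inventory = $2,180.44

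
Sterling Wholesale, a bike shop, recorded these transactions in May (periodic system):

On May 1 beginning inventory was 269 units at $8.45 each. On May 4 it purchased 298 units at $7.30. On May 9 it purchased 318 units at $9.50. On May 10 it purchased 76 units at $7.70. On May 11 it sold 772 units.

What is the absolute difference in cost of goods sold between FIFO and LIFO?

$61.65

FIFO COGS: 269 @ $8.45 + 298 @ $7.30 + 205 @ $9.50 = $6,395.95
LIFO COGS: 76 @ $7.70 + 318 @ $9.50 + 298 @ $7.30 + 80 @ $8.45 = $6,457.60
Difference = |$6,395.95 − $6,457.60| = $61.65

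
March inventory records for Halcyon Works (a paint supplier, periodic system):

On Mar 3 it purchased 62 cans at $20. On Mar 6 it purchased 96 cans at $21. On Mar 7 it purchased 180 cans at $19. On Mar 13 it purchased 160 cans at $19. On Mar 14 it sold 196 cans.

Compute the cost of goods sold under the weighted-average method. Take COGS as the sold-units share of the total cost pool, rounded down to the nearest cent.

COGS = $3,823.96

Mar 14, sell 196: 196/498 × $9,716.00 → $3,823.96
Ending inventory (cost pool remaining) = $5,892.04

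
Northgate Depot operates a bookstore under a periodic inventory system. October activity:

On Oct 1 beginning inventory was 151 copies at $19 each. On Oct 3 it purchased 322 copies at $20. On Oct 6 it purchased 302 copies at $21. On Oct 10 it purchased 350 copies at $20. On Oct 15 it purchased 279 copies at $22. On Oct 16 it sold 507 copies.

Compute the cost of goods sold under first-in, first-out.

Oct 16, 507 sold [FIFO — oldest first]: 151 @ $19 + 322 @ $20 + 34 @ $21 = $10,023
Ending inventory: 268 @ $21 + 350 @ $20 + 279 @ $22 = $18,766

COGS = $10,023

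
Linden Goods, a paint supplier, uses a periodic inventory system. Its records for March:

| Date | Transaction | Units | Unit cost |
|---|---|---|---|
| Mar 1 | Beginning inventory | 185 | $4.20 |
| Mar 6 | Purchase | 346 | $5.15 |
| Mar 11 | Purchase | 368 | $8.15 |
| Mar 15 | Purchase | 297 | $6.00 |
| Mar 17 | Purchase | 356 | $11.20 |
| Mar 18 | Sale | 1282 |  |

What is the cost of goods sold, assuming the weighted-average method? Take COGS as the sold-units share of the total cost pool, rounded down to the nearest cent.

COGS = $9,356.70

Mar 18, sell 1282: 1282/1552 × $11,327.30 → $9,356.70
Ending inventory (cost pool remaining) = $1,970.60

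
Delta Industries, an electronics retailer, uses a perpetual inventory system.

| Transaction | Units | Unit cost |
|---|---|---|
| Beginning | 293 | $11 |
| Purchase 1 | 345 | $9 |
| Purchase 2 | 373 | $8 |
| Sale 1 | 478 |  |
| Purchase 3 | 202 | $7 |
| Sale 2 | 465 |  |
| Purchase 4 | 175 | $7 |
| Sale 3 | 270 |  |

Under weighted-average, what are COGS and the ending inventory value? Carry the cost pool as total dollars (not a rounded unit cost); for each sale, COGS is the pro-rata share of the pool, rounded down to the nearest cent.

After Beginning: 293 on hand, pool $3,223.00 (≈ $11.0000 each)
After Purchase 1: 638 on hand, pool $6,328.00 (≈ $9.9185 each)
After Purchase 2: 1011 on hand, pool $9,312.00 (≈ $9.2107 each)
Sale 1, sell 478: 478/1011 × $9,312.00 → $4,402.70
After Purchase 3: 735 on hand, pool $6,323.30 (≈ $8.6031 each)
Sale 2, sell 465: 465/735 × $6,323.30 → $4,000.45
After Purchase 4: 445 on hand, pool $3,547.85 (≈ $7.9727 each)
Sale 3, sell 270: 270/445 × $3,547.85 → $2,152.62
Total COGS = $4,402.70 + $4,000.45 + $2,152.62 = $10,555.77
Ending inventory (cost pool remaining) = $1,395.23

COGS = $10,555.77; ending inventory = $1,395.23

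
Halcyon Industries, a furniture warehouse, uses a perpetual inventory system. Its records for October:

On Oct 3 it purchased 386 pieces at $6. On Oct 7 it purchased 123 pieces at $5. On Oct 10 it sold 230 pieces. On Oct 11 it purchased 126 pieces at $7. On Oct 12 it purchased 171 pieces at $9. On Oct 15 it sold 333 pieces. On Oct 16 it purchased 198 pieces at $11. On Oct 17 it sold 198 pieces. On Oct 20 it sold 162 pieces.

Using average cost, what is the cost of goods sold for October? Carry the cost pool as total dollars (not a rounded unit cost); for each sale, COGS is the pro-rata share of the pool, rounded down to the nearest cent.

COGS = $6,817.87

After Oct 3: 386 on hand, pool $2,316.00 (≈ $6.0000 each)
After Oct 7: 509 on hand, pool $2,931.00 (≈ $5.7583 each)
Oct 10, sell 230: 230/509 × $2,931.00 → $1,324.42
After Oct 11: 405 on hand, pool $2,488.58 (≈ $6.1446 each)
After Oct 12: 576 on hand, pool $4,027.58 (≈ $6.9923 each)
Oct 15, sell 333: 333/576 × $4,027.58 → $2,328.44
After Oct 16: 441 on hand, pool $3,877.14 (≈ $8.7917 each)
Oct 17, sell 198: 198/441 × $3,877.14 → $1,740.75
Oct 20, sell 162: 162/243 × $2,136.39 → $1,424.26
Total COGS = $1,324.42 + $2,328.44 + $1,740.75 + $1,424.26 = $6,817.87
Ending inventory (cost pool remaining) = $712.13
Check: goods available $7,530.00 = COGS $6,817.87 + ending $712.13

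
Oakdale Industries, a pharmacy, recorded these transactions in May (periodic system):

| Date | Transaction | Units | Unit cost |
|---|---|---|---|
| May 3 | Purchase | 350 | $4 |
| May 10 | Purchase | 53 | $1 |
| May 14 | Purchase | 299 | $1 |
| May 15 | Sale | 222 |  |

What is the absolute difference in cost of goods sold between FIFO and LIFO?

$666

FIFO COGS: 222 @ $4 = $888
LIFO COGS: 222 @ $1 = $222
Difference = |$888 − $222| = $666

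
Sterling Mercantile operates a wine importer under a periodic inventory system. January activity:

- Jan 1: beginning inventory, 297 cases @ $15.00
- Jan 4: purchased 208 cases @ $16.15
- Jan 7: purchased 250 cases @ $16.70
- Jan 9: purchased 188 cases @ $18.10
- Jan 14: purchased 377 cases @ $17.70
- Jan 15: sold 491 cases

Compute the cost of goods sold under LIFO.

COGS = $8,736.30

Jan 15, 491 sold [LIFO — newest first]: 377 @ $17.70 + 114 @ $18.10 = $8,736.30
Ending inventory: 297 @ $15.00 + 208 @ $16.15 + 250 @ $16.70 + 74 @ $18.10 = $13,328.60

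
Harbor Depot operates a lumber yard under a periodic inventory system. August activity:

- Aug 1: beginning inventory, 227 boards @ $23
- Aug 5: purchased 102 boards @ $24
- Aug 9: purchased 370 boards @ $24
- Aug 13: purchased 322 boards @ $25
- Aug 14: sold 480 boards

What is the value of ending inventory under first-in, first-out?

Aug 14, 480 sold [FIFO — oldest first]: 227 @ $23 + 102 @ $24 + 151 @ $24 = $11,293
Ending inventory: 219 @ $24 + 322 @ $25 = $13,306

Ending inventory = $13,306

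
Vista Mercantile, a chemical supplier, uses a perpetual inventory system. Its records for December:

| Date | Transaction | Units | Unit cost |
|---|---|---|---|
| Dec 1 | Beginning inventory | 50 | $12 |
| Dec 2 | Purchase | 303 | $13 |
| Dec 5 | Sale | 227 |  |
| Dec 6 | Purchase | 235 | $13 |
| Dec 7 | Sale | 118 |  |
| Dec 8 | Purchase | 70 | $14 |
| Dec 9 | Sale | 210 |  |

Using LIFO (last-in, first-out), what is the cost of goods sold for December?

Dec 5, 227 sold [LIFO — newest first]: 227 @ $13 = $2,951
Dec 7, 118 sold [LIFO — newest first]: 118 @ $13 = $1,534
Dec 9, 210 sold [LIFO — newest first]: 70 @ $14 + 117 @ $13 + 23 @ $13 = $2,800
Total COGS = $2,951 + $1,534 + $2,800 = $7,285
Ending inventory: 50 @ $12 + 53 @ $13 = $1,289

COGS = $7,285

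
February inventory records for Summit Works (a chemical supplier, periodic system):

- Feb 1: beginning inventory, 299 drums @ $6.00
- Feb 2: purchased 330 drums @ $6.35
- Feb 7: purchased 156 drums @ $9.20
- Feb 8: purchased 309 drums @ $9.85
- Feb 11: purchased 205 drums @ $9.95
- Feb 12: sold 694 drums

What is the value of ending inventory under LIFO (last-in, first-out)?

Feb 12, 694 sold [LIFO — newest first]: 205 @ $9.95 + 309 @ $9.85 + 156 @ $9.20 + 24 @ $6.35 = $6,671.00
Ending inventory: 299 @ $6.00 + 306 @ $6.35 = $3,737.10
Check: goods available $10,408.10 = COGS $6,671.00 + ending $3,737.10

Ending inventory = $3,737.10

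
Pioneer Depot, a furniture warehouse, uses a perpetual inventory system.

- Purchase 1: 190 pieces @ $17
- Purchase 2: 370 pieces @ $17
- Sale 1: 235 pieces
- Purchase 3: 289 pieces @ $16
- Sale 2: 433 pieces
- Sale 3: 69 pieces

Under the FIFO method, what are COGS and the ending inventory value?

Sale 1 (235) [FIFO — oldest first]: 190 @ $17 + 45 @ $17 = $3,995
Sale 2 (433) [FIFO — oldest first]: 325 @ $17 + 108 @ $16 = $7,253
Sale 3 (69) [FIFO — oldest first]: 69 @ $16 = $1,104
Total COGS = $3,995 + $7,253 + $1,104 = $12,352
Ending inventory: 112 @ $16 = $1,792
Check: goods available $14,144 = COGS $12,352 + ending $1,792

COGS = $12,352; ending inventory = $1,792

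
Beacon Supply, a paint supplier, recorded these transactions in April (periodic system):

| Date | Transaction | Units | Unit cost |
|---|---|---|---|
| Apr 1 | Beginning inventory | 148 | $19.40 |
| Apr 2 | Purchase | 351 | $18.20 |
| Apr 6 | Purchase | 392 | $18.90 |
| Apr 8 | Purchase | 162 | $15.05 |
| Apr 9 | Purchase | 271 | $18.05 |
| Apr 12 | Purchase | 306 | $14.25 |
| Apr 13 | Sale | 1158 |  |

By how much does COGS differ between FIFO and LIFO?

FIFO COGS: 148 @ $19.40 + 351 @ $18.20 + 392 @ $18.90 + 162 @ $15.05 + 105 @ $18.05 = $21,001.55
LIFO COGS: 306 @ $14.25 + 271 @ $18.05 + 162 @ $15.05 + 392 @ $18.90 + 27 @ $18.20 = $19,590.35
Difference = |$21,001.55 − $19,590.35| = $1,411.20

$1,411.20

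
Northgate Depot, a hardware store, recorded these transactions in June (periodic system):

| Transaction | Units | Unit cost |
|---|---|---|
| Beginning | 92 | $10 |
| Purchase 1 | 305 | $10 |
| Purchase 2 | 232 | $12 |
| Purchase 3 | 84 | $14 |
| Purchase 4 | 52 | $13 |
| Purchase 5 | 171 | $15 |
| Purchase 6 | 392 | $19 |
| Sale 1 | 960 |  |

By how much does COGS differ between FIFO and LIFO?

$3,312

FIFO COGS: 92 @ $10 + 305 @ $10 + 232 @ $12 + 84 @ $14 + 52 @ $13 + 171 @ $15 + 24 @ $19 = $11,627
LIFO COGS: 392 @ $19 + 171 @ $15 + 52 @ $13 + 84 @ $14 + 232 @ $12 + 29 @ $10 = $14,939
Difference = |$11,627 − $14,939| = $3,312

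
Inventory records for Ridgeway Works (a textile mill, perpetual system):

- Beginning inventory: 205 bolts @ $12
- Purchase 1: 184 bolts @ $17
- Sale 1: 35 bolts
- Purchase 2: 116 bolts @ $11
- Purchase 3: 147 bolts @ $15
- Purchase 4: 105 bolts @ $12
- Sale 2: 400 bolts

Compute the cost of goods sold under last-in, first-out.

COGS = $5,880

Sale 1 (35) [LIFO — newest first]: 35 @ $17 = $595
Sale 2 (400) [LIFO — newest first]: 105 @ $12 + 147 @ $15 + 116 @ $11 + 32 @ $17 = $5,285
Total COGS = $595 + $5,285 = $5,880
Ending inventory: 205 @ $12 + 117 @ $17 = $4,449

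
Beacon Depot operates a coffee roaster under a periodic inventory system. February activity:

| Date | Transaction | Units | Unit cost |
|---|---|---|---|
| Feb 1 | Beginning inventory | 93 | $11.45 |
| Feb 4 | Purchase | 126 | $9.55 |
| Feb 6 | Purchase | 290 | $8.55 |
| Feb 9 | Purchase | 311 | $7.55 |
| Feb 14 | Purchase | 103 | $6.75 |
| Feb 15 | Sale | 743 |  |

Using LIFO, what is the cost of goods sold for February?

COGS = $5,895.25

Feb 15, 743 sold [LIFO — newest first]: 103 @ $6.75 + 311 @ $7.55 + 290 @ $8.55 + 39 @ $9.55 = $5,895.25
Ending inventory: 93 @ $11.45 + 87 @ $9.55 = $1,895.70
Check: goods available $7,790.95 = COGS $5,895.25 + ending $1,895.70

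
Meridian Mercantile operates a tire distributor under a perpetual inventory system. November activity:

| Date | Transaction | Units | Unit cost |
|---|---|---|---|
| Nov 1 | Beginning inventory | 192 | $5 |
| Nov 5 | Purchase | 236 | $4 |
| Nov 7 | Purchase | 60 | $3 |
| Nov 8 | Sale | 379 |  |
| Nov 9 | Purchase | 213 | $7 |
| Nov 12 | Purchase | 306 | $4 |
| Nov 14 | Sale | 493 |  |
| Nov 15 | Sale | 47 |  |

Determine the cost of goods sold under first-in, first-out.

Nov 8, 379 sold [FIFO — oldest first]: 192 @ $5 + 187 @ $4 = $1,708
Nov 14, 493 sold [FIFO — oldest first]: 49 @ $4 + 60 @ $3 + 213 @ $7 + 171 @ $4 = $2,551
Nov 15, 47 sold [FIFO — oldest first]: 47 @ $4 = $188
Total COGS = $1,708 + $2,551 + $188 = $4,447
Ending inventory: 88 @ $4 = $352

COGS = $4,447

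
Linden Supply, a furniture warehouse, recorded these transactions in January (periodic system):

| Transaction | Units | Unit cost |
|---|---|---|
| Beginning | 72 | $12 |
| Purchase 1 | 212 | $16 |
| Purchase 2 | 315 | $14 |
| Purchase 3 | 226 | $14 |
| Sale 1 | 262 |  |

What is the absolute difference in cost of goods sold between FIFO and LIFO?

FIFO COGS: 72 @ $12 + 190 @ $16 = $3,904
LIFO COGS: 226 @ $14 + 36 @ $14 = $3,668
Difference = |$3,904 − $3,668| = $236

$236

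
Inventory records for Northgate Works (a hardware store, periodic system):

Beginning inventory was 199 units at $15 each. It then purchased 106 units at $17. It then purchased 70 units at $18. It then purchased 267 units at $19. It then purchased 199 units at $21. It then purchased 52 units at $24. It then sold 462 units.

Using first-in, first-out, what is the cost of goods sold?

COGS = $7,700

Sale 1 (462) [FIFO — oldest first]: 199 @ $15 + 106 @ $17 + 70 @ $18 + 87 @ $19 = $7,700
Ending inventory: 180 @ $19 + 199 @ $21 + 52 @ $24 = $8,847
Check: goods available $16,547 = COGS $7,700 + ending $8,847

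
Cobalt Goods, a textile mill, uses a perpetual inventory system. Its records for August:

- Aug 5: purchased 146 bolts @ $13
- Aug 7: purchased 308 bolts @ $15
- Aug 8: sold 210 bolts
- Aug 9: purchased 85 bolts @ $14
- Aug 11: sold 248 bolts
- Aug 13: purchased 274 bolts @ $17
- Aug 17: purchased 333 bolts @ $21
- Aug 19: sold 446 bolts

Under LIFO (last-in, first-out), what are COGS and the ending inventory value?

Aug 8, 210 sold [LIFO — newest first]: 210 @ $15 = $3,150
Aug 11, 248 sold [LIFO — newest first]: 85 @ $14 + 98 @ $15 + 65 @ $13 = $3,505
Aug 19, 446 sold [LIFO — newest first]: 333 @ $21 + 113 @ $17 = $8,914
Total COGS = $3,150 + $3,505 + $8,914 = $15,569
Ending inventory: 81 @ $13 + 161 @ $17 = $3,790
Check: goods available $19,359 = COGS $15,569 + ending $3,790

COGS = $15,569; ending inventory = $3,790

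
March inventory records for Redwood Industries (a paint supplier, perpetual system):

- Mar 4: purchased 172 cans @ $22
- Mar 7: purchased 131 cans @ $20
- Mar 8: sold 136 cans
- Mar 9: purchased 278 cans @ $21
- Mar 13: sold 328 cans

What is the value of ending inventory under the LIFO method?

Ending inventory = $2,574

Mar 8, 136 sold [LIFO — newest first]: 131 @ $20 + 5 @ $22 = $2,730
Mar 13, 328 sold [LIFO — newest first]: 278 @ $21 + 50 @ $22 = $6,938
Total COGS = $2,730 + $6,938 = $9,668
Ending inventory: 117 @ $22 = $2,574
Check: goods available $12,242 = COGS $9,668 + ending $2,574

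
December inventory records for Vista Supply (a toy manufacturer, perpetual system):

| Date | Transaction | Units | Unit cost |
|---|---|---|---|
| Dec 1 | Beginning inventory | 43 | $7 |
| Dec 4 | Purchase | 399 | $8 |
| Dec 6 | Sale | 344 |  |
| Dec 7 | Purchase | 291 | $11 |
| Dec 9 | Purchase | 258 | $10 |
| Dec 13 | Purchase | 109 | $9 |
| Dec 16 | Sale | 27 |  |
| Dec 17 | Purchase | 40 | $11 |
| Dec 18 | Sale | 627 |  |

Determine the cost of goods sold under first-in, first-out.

COGS = $9,337

Dec 6, 344 sold [FIFO — oldest first]: 43 @ $7 + 301 @ $8 = $2,709
Dec 16, 27 sold [FIFO — oldest first]: 27 @ $8 = $216
Dec 18, 627 sold [FIFO — oldest first]: 71 @ $8 + 291 @ $11 + 258 @ $10 + 7 @ $9 = $6,412
Total COGS = $2,709 + $216 + $6,412 = $9,337
Ending inventory: 102 @ $9 + 40 @ $11 = $1,358
Check: goods available $10,695 = COGS $9,337 + ending $1,358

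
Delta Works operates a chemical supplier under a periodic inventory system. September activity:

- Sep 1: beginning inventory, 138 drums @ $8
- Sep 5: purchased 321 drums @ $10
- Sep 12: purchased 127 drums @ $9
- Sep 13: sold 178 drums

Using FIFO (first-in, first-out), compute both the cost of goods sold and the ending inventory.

Sep 13, 178 sold [FIFO — oldest first]: 138 @ $8 + 40 @ $10 = $1,504
Ending inventory: 281 @ $10 + 127 @ $9 = $3,953
Check: goods available $5,457 = COGS $1,504 + ending $3,953

COGS = $1,504; ending inventory = $3,953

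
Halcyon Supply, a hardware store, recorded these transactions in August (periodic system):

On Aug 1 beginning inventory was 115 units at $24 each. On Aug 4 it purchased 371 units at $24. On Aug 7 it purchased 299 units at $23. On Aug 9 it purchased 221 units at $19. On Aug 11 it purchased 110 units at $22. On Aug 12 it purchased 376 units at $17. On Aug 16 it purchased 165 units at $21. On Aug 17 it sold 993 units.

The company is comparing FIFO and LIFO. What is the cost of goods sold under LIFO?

FIFO COGS: 115 @ $24 + 371 @ $24 + 299 @ $23 + 208 @ $19 = $22,493
LIFO COGS: 165 @ $21 + 376 @ $17 + 110 @ $22 + 221 @ $19 + 121 @ $23 = $19,259

COGS = $19,259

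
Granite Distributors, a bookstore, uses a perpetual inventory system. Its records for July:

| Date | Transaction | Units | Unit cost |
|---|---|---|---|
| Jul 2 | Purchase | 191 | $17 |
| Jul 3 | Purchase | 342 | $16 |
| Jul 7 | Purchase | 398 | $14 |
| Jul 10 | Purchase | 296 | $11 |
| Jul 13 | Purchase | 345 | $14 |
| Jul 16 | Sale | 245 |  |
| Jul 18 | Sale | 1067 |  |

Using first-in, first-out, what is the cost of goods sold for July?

COGS = $18,737

Jul 16, 245 sold [FIFO — oldest first]: 191 @ $17 + 54 @ $16 = $4,111
Jul 18, 1067 sold [FIFO — oldest first]: 288 @ $16 + 398 @ $14 + 296 @ $11 + 85 @ $14 = $14,626
Total COGS = $4,111 + $14,626 = $18,737
Ending inventory: 260 @ $14 = $3,640
Check: goods available $22,377 = COGS $18,737 + ending $3,640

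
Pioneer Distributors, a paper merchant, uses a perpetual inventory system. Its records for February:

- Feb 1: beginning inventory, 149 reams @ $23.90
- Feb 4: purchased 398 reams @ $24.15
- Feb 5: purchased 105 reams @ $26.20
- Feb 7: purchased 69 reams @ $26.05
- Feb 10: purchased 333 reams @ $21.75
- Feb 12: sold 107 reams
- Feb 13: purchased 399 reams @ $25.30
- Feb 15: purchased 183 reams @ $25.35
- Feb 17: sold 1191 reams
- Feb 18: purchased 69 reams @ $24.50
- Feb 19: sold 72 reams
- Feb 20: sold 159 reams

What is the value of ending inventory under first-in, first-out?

Feb 12, 107 sold [FIFO — oldest first]: 107 @ $23.90 = $2,557.30
Feb 17, 1191 sold [FIFO — oldest first]: 42 @ $23.90 + 398 @ $24.15 + 105 @ $26.20 + 69 @ $26.05 + 333 @ $21.75 + 244 @ $25.30 = $28,579.90
Feb 19, 72 sold [FIFO — oldest first]: 72 @ $25.30 = $1,821.60
Feb 20, 159 sold [FIFO — oldest first]: 83 @ $25.30 + 76 @ $25.35 = $4,026.50
Total COGS = $2,557.30 + $28,579.90 + $1,821.60 + $4,026.50 = $36,985.30
Ending inventory: 107 @ $25.35 + 69 @ $24.50 = $4,402.95

Ending inventory = $4,402.95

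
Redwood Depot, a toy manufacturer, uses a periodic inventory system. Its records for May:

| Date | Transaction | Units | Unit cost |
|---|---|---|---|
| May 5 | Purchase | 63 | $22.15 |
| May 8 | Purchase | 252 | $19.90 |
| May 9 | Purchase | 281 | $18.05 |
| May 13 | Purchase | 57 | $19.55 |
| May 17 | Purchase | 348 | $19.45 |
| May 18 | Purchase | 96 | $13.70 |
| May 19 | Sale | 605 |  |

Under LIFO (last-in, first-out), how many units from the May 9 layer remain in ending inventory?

May 19, 605 sold [LIFO — newest first]: 96 @ $13.70 + 348 @ $19.45 + 57 @ $19.55 + 104 @ $18.05 = $11,075.35
Ending inventory: 63 @ $22.15 + 252 @ $19.90 + 177 @ $18.05 = $9,605.10

177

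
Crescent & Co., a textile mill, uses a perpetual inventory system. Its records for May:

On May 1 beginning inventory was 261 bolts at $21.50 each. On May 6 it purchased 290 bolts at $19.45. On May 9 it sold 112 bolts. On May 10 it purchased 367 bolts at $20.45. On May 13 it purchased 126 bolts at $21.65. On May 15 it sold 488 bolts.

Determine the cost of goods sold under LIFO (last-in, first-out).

COGS = $12,309.20

May 9, 112 sold [LIFO — newest first]: 112 @ $19.45 = $2,178.40
May 15, 488 sold [LIFO — newest first]: 126 @ $21.65 + 362 @ $20.45 = $10,130.80
Total COGS = $2,178.40 + $10,130.80 = $12,309.20
Ending inventory: 261 @ $21.50 + 178 @ $19.45 + 5 @ $20.45 = $9,175.85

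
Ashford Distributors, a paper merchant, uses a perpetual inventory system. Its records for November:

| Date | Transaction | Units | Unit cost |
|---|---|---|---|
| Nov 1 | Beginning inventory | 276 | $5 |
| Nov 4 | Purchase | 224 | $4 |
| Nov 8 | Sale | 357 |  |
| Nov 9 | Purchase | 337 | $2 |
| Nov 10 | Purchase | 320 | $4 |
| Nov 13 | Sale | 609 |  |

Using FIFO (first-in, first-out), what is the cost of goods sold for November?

Nov 8, 357 sold [FIFO — oldest first]: 276 @ $5 + 81 @ $4 = $1,704
Nov 13, 609 sold [FIFO — oldest first]: 143 @ $4 + 337 @ $2 + 129 @ $4 = $1,762
Total COGS = $1,704 + $1,762 = $3,466
Ending inventory: 191 @ $4 = $764

COGS = $3,466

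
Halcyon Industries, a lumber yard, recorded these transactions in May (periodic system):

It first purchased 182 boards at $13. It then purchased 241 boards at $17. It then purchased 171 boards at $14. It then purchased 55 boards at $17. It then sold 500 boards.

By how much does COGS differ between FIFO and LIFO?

$314

FIFO COGS: 182 @ $13 + 241 @ $17 + 77 @ $14 = $7,541
LIFO COGS: 55 @ $17 + 171 @ $14 + 241 @ $17 + 33 @ $13 = $7,855
Difference = |$7,541 − $7,855| = $314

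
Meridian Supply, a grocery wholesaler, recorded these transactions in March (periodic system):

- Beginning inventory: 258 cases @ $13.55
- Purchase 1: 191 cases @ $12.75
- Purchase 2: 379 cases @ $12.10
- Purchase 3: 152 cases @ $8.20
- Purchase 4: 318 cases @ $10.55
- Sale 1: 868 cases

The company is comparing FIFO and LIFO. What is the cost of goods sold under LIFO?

FIFO COGS: 258 @ $13.55 + 191 @ $12.75 + 379 @ $12.10 + 40 @ $8.20 = $10,845.05
LIFO COGS: 318 @ $10.55 + 152 @ $8.20 + 379 @ $12.10 + 19 @ $12.75 = $9,429.45

COGS = $9,429.45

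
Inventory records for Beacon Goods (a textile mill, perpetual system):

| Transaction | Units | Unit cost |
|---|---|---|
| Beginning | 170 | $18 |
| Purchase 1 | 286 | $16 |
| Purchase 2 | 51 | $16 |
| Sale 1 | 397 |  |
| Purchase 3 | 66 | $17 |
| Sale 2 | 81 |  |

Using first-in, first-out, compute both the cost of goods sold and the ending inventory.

Sale 1 (397) [FIFO — oldest first]: 170 @ $18 + 227 @ $16 = $6,692
Sale 2 (81) [FIFO — oldest first]: 59 @ $16 + 22 @ $16 = $1,296
Total COGS = $6,692 + $1,296 = $7,988
Ending inventory: 29 @ $16 + 66 @ $17 = $1,586
Check: goods available $9,574 = COGS $7,988 + ending $1,586

COGS = $7,988; ending inventory = $1,586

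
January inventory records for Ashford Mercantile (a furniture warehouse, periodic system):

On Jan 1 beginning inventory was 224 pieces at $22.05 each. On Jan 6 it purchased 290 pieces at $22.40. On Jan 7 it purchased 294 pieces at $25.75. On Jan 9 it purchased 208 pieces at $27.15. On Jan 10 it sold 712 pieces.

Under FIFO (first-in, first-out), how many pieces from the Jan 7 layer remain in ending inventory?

96

Jan 10, 712 sold [FIFO — oldest first]: 224 @ $22.05 + 290 @ $22.40 + 198 @ $25.75 = $16,533.70
Ending inventory: 96 @ $25.75 + 208 @ $27.15 = $8,119.20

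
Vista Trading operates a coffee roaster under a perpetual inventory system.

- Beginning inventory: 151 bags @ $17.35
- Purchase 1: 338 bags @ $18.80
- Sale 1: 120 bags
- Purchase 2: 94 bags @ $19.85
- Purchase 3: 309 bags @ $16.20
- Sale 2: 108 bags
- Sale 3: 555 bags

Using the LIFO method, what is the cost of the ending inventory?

Sale 1 (120) [LIFO — newest first]: 120 @ $18.80 = $2,256.00
Sale 2 (108) [LIFO — newest first]: 108 @ $16.20 = $1,749.60
Sale 3 (555) [LIFO — newest first]: 201 @ $16.20 + 94 @ $19.85 + 218 @ $18.80 + 42 @ $17.35 = $9,949.20
Total COGS = $2,256.00 + $1,749.60 + $9,949.20 = $13,954.80
Ending inventory: 109 @ $17.35 = $1,891.15
Check: goods available $15,845.95 = COGS $13,954.80 + ending $1,891.15

Ending inventory = $1,891.15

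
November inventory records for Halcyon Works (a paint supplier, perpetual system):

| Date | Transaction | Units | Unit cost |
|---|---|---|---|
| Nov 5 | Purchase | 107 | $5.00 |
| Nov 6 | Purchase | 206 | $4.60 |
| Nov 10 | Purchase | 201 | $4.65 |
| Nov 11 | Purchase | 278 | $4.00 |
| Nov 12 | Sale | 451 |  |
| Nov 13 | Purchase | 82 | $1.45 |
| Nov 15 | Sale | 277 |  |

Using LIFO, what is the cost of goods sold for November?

COGS = $2,933.75

Nov 12, 451 sold [LIFO — newest first]: 278 @ $4.00 + 173 @ $4.65 = $1,916.45
Nov 15, 277 sold [LIFO — newest first]: 82 @ $1.45 + 28 @ $4.65 + 167 @ $4.60 = $1,017.30
Total COGS = $1,916.45 + $1,017.30 = $2,933.75
Ending inventory: 107 @ $5.00 + 39 @ $4.60 = $714.40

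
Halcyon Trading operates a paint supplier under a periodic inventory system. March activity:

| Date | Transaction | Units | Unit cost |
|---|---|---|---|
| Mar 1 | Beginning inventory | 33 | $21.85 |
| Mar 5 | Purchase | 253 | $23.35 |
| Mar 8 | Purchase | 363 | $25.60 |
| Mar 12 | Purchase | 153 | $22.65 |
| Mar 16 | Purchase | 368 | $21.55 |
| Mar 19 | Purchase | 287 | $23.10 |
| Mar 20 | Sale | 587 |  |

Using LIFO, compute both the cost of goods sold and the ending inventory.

COGS = $13,094.70; ending inventory = $20,852.25

Mar 20, 587 sold [LIFO — newest first]: 287 @ $23.10 + 300 @ $21.55 = $13,094.70
Ending inventory: 33 @ $21.85 + 253 @ $23.35 + 363 @ $25.60 + 153 @ $22.65 + 68 @ $21.55 = $20,852.25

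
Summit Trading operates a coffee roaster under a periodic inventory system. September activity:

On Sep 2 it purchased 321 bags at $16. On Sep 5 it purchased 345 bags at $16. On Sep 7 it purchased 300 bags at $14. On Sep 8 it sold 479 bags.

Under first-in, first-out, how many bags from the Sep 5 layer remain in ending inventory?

Sep 8, 479 sold [FIFO — oldest first]: 321 @ $16 + 158 @ $16 = $7,664
Ending inventory: 187 @ $16 + 300 @ $14 = $7,192
Check: goods available $14,856 = COGS $7,664 + ending $7,192

187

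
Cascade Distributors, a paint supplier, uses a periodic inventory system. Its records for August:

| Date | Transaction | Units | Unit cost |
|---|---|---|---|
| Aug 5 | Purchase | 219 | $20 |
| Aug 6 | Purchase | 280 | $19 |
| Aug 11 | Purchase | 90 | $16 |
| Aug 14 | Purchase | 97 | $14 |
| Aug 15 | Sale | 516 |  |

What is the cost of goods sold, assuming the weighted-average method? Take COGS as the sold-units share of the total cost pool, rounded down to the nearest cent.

COGS = $9,400.82

Aug 15, sell 516: 516/686 × $12,498.00 → $9,400.82
Ending inventory (cost pool remaining) = $3,097.18
Check: goods available $12,498.00 = COGS $9,400.82 + ending $3,097.18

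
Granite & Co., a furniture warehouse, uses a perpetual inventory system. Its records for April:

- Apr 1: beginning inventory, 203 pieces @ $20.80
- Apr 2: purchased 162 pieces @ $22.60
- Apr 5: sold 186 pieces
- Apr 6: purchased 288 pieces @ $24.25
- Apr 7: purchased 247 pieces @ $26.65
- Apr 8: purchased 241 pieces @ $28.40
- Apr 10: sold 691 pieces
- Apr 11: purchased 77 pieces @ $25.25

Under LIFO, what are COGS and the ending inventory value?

COGS = $22,510.10; ending inventory = $7,728.70

Apr 5, 186 sold [LIFO — newest first]: 162 @ $22.60 + 24 @ $20.80 = $4,160.40
Apr 10, 691 sold [LIFO — newest first]: 241 @ $28.40 + 247 @ $26.65 + 203 @ $24.25 = $18,349.70
Total COGS = $4,160.40 + $18,349.70 = $22,510.10
Ending inventory: 179 @ $20.80 + 85 @ $24.25 + 77 @ $25.25 = $7,728.70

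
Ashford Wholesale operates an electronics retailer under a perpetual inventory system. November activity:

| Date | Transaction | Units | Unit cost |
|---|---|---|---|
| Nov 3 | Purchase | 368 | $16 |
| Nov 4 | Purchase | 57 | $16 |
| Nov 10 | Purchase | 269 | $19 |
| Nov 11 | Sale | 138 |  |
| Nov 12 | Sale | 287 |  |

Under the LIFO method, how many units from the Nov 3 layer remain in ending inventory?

Nov 11, 138 sold [LIFO — newest first]: 138 @ $19 = $2,622
Nov 12, 287 sold [LIFO — newest first]: 131 @ $19 + 57 @ $16 + 99 @ $16 = $4,985
Total COGS = $2,622 + $4,985 = $7,607
Ending inventory: 269 @ $16 = $4,304

269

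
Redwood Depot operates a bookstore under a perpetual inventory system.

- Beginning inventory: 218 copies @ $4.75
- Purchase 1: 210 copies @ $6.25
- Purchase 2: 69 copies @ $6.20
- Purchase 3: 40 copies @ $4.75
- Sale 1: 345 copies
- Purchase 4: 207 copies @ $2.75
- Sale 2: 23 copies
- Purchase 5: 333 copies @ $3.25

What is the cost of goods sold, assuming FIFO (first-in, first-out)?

COGS = $1,973.00

Sale 1 (345) [FIFO — oldest first]: 218 @ $4.75 + 127 @ $6.25 = $1,829.25
Sale 2 (23) [FIFO — oldest first]: 23 @ $6.25 = $143.75
Total COGS = $1,829.25 + $143.75 = $1,973.00
Ending inventory: 60 @ $6.25 + 69 @ $6.20 + 40 @ $4.75 + 207 @ $2.75 + 333 @ $3.25 = $2,644.30
Check: goods available $4,617.30 = COGS $1,973.00 + ending $2,644.30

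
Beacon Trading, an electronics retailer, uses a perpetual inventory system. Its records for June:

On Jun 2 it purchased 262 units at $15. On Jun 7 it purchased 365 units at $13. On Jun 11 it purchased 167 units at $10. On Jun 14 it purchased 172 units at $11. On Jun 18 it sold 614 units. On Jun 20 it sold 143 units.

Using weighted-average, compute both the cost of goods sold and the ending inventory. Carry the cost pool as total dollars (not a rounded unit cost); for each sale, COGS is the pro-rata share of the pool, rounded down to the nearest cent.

After Jun 2: 262 on hand, pool $3,930.00 (≈ $15.0000 each)
After Jun 7: 627 on hand, pool $8,675.00 (≈ $13.8357 each)
After Jun 11: 794 on hand, pool $10,345.00 (≈ $13.0290 each)
After Jun 14: 966 on hand, pool $12,237.00 (≈ $12.6677 each)
Jun 18, sell 614: 614/966 × $12,237.00 → $7,777.96
Jun 20, sell 143: 143/352 × $4,459.04 → $1,811.48
Total COGS = $7,777.96 + $1,811.48 = $9,589.44
Ending inventory (cost pool remaining) = $2,647.56
Check: goods available $12,237.00 = COGS $9,589.44 + ending $2,647.56

COGS = $9,589.44; ending inventory = $2,647.56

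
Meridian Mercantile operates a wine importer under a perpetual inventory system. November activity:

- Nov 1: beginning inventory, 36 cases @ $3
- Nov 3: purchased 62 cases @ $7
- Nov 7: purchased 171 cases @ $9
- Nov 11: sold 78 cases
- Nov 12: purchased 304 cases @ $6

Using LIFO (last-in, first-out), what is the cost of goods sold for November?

Nov 11, 78 sold [LIFO — newest first]: 78 @ $9 = $702
Ending inventory: 36 @ $3 + 62 @ $7 + 93 @ $9 + 304 @ $6 = $3,203

COGS = $702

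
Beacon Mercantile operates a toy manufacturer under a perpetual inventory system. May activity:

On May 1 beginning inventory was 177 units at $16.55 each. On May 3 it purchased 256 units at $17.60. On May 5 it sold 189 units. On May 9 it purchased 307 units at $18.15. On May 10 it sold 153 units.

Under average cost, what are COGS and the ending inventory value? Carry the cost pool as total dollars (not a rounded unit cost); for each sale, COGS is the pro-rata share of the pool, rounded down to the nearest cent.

After May 1: 177 on hand, pool $2,929.35 (≈ $16.5500 each)
After May 3: 433 on hand, pool $7,434.95 (≈ $17.1708 each)
May 5, sell 189: 189/433 × $7,434.95 → $3,245.27
After May 9: 551 on hand, pool $9,761.73 (≈ $17.7164 each)
May 10, sell 153: 153/551 × $9,761.73 → $2,710.60
Total COGS = $3,245.27 + $2,710.60 = $5,955.87
Ending inventory (cost pool remaining) = $7,051.13
Check: goods available $13,007.00 = COGS $5,955.87 + ending $7,051.13

COGS = $5,955.87; ending inventory = $7,051.13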